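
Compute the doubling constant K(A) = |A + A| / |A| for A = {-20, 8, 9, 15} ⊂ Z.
K = |A + A| / |A| = 10/4 = 5/2

Enumerate A + A = {a + b : a, b ∈ A}. With |A| = 4, there are |A|^2 = 16 ordered sum pairs; collecting distinct values, A + A = {-40, -12, -11, -5, 16, 17, 18, 23, 24, 30}, so |A + A| = 10. Thus K = 10/4 = 5/2. For comparison, the minimum possible |A + A| over all 4-element sets is 2·4 − 1 = 7 (so min K = 7/4), attained only by arithmetic progressions.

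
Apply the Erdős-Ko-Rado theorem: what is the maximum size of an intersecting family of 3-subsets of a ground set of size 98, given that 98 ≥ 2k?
max |F| = C(97, 2) = 4656

The Erdős-Ko-Rado theorem states: for n ≥ 2k, an intersecting family of k-subsets of an n-element set has size at most C(n − 1, k − 1), with equality for 'star' families {A ⊆ [n] : |A| = k, i ∈ A} (fix an element i). For n = 98, k = 3: C(97, 2) = 4656.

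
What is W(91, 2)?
W(91, 2) = 91 + 1 = 92

A 2-term AP is any pair of integers, so a monochromatic 2-AP exists iff some colour is used at least twice. With 91 colours, the colouring i ↦ i on {1, ..., 91} uses each colour once, avoiding any monochromatic pair, so W(91, 2) > 91. For {1, ..., 92}, pigeonhole forces two integers of the same colour, which form a monochromatic 2-AP. Hence W(91, 2) = 92.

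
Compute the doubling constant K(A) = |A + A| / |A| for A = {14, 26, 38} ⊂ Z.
K = |A + A| / |A| = 5/3

Enumerate A + A = {a + b : a, b ∈ A}. With |A| = 3, there are |A|^2 = 9 ordered sum pairs; collecting distinct values, A + A = {28, 40, 52, 64, 76}, so |A + A| = 5. Thus K = 5/3. Here |A + A| = 2|A| − 1 = 5, the minimum possible — so K = 5/3 is minimal, which holds iff A is an arithmetic progression.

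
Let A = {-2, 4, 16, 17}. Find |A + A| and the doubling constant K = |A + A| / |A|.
K = |A + A| / |A| = 10/4 = 5/2

Enumerate A + A = {a + b : a, b ∈ A}. With |A| = 4, there are |A|^2 = 16 ordered sum pairs; collecting distinct values, A + A = {-4, 2, 8, 14, 15, 20, 21, 32, 33, 34}, so |A + A| = 10. Thus K = 10/4 = 5/2. For comparison, the minimum possible |A + A| over all 4-element sets is 2·4 − 1 = 7 (so min K = 7/4), attained only by arithmetic progressions.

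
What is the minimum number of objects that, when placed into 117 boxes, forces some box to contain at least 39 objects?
n = (39 − 1)·117 + 1 = 4447

By the generalised pigeonhole principle, to guarantee some box contains ≥ r objects we need more than (r − 1) · k objects total. Threshold: n = (r − 1) · k + 1. With r = 39 and k = 117: n = 38 · 117 + 1 = 4446 + 1 = 4447. For n = 4446 = 38 · 117, we can put exactly 38 objects in every box, avoiding 39 in any single one — so 4447 is tight.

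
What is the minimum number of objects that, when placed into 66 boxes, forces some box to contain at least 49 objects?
n = (49 − 1)·66 + 1 = 3169

By the generalised pigeonhole principle, to guarantee some box contains ≥ r objects we need more than (r − 1) · k objects total. Threshold: n = (r − 1) · k + 1. With r = 49 and k = 66: n = 48 · 66 + 1 = 3168 + 1 = 3169. For n = 3168 = 48 · 66, we can put exactly 48 objects in every box, avoiding 49 in any single one — so 3169 is tight.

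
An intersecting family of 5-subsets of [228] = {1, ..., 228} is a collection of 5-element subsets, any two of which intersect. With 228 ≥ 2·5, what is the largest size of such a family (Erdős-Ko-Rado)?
max |F| = C(227, 4) = 107734200

Erdős-Ko-Rado (1961): when n ≥ 2k, max |F| = C(n−1, k−1). The bound is attained by the star {A : i ∈ A} for any fixed i ∈ [n]. Here C(228−1, 5−1) = C(227, 4) = 107734200.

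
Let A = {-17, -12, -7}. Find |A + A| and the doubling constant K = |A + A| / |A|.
K = |A + A| / |A| = 5/3

Enumerate A + A = {a + b : a, b ∈ A}. With |A| = 3, there are |A|^2 = 9 ordered sum pairs; collecting distinct values, A + A = {-34, -29, -24, -19, -14}, so |A + A| = 5. Thus K = 5/3. Here |A + A| = 2|A| − 1 = 5, the minimum possible — so K = 5/3 is minimal, which holds iff A is an arithmetic progression.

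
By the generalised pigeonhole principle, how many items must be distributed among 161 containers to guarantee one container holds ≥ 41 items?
n = (41 − 1)·161 + 1 = 6441

By the generalised pigeonhole principle, to guarantee some box contains ≥ r objects we need more than (r − 1) · k objects total. Threshold: n = (r − 1) · k + 1. With r = 41 and k = 161: n = 40 · 161 + 1 = 6440 + 1 = 6441. For n = 6440 = 40 · 161, we can put exactly 40 objects in every box, avoiding 41 in any single one — so 6441 is tight.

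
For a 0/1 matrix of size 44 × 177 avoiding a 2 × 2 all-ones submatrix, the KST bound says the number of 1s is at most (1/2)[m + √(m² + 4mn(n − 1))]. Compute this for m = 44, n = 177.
z(44, 177; 2, 2) ≤ (1/2)[44 + √(44² + 4·44·177·176)] = (1/2)[44 + √5484688] = 1192.9705

Kővári–Sós–Turán: let r_1, ..., r_44 be the row sums and z = Σ r_i the total number of 1s. Each pair of columns can share at most one row with both entries 1 (else a 2×2 all-ones block appears), so Σ_i C(r_i, 2) ≤ C(177, 2) = 15576. By convexity Σ_i C(r_i, 2) ≥ 44·C(z/44, 2) = z(z − 44)/(2·44), giving z² − 44z − 44·177·176 ≤ 0 and hence z ≤ (1/2)[44 + √(1936 + 4·1370688)] = (1/2)[44 + √5484688] ≈ (1/2)(44 + 2341.9411) = 1192.9705.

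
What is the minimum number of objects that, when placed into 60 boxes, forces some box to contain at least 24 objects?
n = (24 − 1)·60 + 1 = 1381

By the generalised pigeonhole principle, to guarantee some box contains ≥ r objects we need more than (r − 1) · k objects total. Threshold: n = (r − 1) · k + 1. With r = 24 and k = 60: n = 23 · 60 + 1 = 1380 + 1 = 1381. For n = 1380 = 23 · 60, we can put exactly 23 objects in every box, avoiding 24 in any single one — so 1381 is tight.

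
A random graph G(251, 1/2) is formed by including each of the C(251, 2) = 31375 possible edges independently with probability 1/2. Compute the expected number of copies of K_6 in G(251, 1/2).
E[# K_6] = C(251, 6) · (1/2)^C(6, 2) = 327012476050 / 2^15 = 163506238025/16384 ≈ 9979628.785706

For each 6-subset S of vertices (there are C(251, 6) = 327012476050 such S), let X_S = 1 if S induces a K_6 (all C(6, 2) = 15 edges present). Then P(X_S = 1) = (1/2)^15 = 1/32768. By linearity of expectation, E[# K_6] = C(251, 6) · (1/2)^15 = 327012476050 / 32768 = 163506238025/16384 ≈ 9979628.785706.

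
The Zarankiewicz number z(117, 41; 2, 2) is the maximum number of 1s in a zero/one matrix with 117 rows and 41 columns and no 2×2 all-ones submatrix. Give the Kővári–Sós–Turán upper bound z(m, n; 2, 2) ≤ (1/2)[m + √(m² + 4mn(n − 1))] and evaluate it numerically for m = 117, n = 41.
z(117, 41; 2, 2) ≤ (1/2)[117 + √(117² + 4·117·41·40)] = (1/2)[117 + √781209] = 500.4301

Kővári–Sós–Turán: let r_1, ..., r_117 be the row sums and z = Σ r_i the total number of 1s. Each pair of columns can share at most one row with both entries 1 (else a 2×2 all-ones block appears), so Σ_i C(r_i, 2) ≤ C(41, 2) = 820. By convexity Σ_i C(r_i, 2) ≥ 117·C(z/117, 2) = z(z − 117)/(2·117), giving z² − 117z − 117·41·40 ≤ 0 and hence z ≤ (1/2)[117 + √(13689 + 4·191880)] = (1/2)[117 + √781209] ≈ (1/2)(117 + 883.8603) = 500.4301.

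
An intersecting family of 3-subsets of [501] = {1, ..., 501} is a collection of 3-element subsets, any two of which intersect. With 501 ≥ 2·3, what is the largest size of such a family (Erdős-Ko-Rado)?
max |F| = C(500, 2) = 124750

Erdős-Ko-Rado (1961): when n ≥ 2k, max |F| = C(n−1, k−1). The bound is attained by the star {A : i ∈ A} for any fixed i ∈ [n]. Here C(501−1, 3−1) = C(500, 2) = 124750.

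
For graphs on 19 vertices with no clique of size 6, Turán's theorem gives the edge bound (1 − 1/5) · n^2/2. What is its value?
Turán density bound = (4/5) · 19^2/2 = 722/5 ≈ 144.4

Turán's theorem: ex(n, K_{r+1}) is achieved by the complete r-partite Turán graph T(n, r) with parts as balanced as possible, and is at most (1 − 1/r) · n^2/2. For r = 5, n = 19: the density bound is (4/5) · 361/2 = 722/5 ≈ 144.4. The integer-valued extremum is e(T(19, 5)) = 144, which is strictly less than the density bound 722/5 since 5 ∤ 19 (the parts of T(19, 5) cannot all be equal).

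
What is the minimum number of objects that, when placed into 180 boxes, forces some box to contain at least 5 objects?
n = (5 − 1)·180 + 1 = 721

By the generalised pigeonhole principle, to guarantee some box contains ≥ r objects we need more than (r − 1) · k objects total. Threshold: n = (r − 1) · k + 1. With r = 5 and k = 180: n = 4 · 180 + 1 = 720 + 1 = 721. For n = 720 = 4 · 180, we can put exactly 4 objects in every box, avoiding 5 in any single one — so 721 is tight.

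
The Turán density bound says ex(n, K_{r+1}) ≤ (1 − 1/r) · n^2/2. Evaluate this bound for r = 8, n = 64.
Turán density bound = (7/8) · 64^2/2 = 1792

Turán's theorem: ex(n, K_{r+1}) is achieved by the complete r-partite Turán graph T(n, r) with parts as balanced as possible, and is at most (1 − 1/r) · n^2/2. For r = 8, n = 64: the density bound is (7/8) · 4096/2 = 1792. Since 8 ∣ 64, the Turán graph T(64, 8) has parts of equal size 8, and its edge count e(T(64, 8)) = 1792 attains the density bound exactly.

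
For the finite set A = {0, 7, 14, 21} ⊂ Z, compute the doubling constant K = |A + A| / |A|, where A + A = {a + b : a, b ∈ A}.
K = |A + A| / |A| = 7/4

Enumerate A + A = {a + b : a, b ∈ A}. With |A| = 4, there are |A|^2 = 16 ordered sum pairs; collecting distinct values, A + A = {0, 7, 14, 21, 28, 35, 42}, so |A + A| = 7. Thus K = 7/4. Here |A + A| = 2|A| − 1 = 7, the minimum possible — so K = 7/4 is minimal, which holds iff A is an arithmetic progression.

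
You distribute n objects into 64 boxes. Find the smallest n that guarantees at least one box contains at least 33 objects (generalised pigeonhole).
n = (33 − 1)·64 + 1 = 2049

By the generalised pigeonhole principle, to guarantee some box contains ≥ r objects we need more than (r − 1) · k objects total. Threshold: n = (r − 1) · k + 1. With r = 33 and k = 64: n = 32 · 64 + 1 = 2048 + 1 = 2049. For n = 2048 = 32 · 64, we can put exactly 32 objects in every box, avoiding 33 in any single one — so 2049 is tight.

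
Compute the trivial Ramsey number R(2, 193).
R(2, 193) = 193

R(2, k) = k for all k ≥ 2: in a 2-colouring of K_k, either some edge is red (a red K_2) or all edges are blue (a blue K_k). And K_{192} coloured all-blue has no blue K_193, so R(2, 193) > 192. Hence R(2, 193) = 193.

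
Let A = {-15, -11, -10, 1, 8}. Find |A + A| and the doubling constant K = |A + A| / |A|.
K = |A + A| / |A| = 15/5 = 3

Enumerate A + A = {a + b : a, b ∈ A}. With |A| = 5, there are |A|^2 = 25 ordered sum pairs; collecting distinct values, A + A = {-30, -26, -25, -22, -21, -20, -14, -10, -9, -7, -3, -2, 2, 9, 16}, so |A + A| = 15. Thus K = 15/5 = 3. For comparison, the minimum possible |A + A| over all 5-element sets is 2·5 − 1 = 9 (so min K = 9/5), attained only by arithmetic progressions.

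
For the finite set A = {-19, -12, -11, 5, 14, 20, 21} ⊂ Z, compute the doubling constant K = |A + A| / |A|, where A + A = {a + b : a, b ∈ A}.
K = |A + A| / |A| = 25/7

Enumerate A + A = {a + b : a, b ∈ A}. With |A| = 7, there are |A|^2 = 49 ordered sum pairs; collecting distinct values, A + A = {-38, -31, -30, -24, -23, -22, -14, -7, -6, -5, 1, 2, 3, 8, 9, 10, 19, 25, 26, 28, 34, 35, 40, 41, 42}, so |A + A| = 25. Thus K = 25/7. For comparison, the minimum possible |A + A| over all 7-element sets is 2·7 − 1 = 13 (so min K = 13/7), attained only by arithmetic progressions.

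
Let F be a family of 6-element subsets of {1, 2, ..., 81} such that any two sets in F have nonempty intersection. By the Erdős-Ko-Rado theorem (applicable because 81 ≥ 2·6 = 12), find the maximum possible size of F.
max |F| = C(80, 5) = 24040016

The Erdős-Ko-Rado theorem states: for n ≥ 2k, an intersecting family of k-subsets of an n-element set has size at most C(n − 1, k − 1), with equality for 'star' families {A ⊆ [n] : |A| = k, i ∈ A} (fix an element i). For n = 81, k = 6: C(80, 5) = 24040016.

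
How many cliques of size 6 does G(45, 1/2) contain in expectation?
E[# K_6] = C(45, 6) · (1/2)^C(6, 2) = 8145060 / 2^15 = 2036265/8192 ≈ 248.567505

For each 6-subset S of vertices (there are C(45, 6) = 8145060 such S), let X_S = 1 if S induces a K_6 (all C(6, 2) = 15 edges present). Then P(X_S = 1) = (1/2)^15 = 1/32768. By linearity of expectation, E[# K_6] = C(45, 6) · (1/2)^15 = 8145060 / 32768 = 2036265/8192 ≈ 248.567505.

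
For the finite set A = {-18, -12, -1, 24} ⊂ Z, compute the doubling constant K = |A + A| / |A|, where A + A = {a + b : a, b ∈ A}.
K = |A + A| / |A| = 10/4 = 5/2

Enumerate A + A = {a + b : a, b ∈ A}. With |A| = 4, there are |A|^2 = 16 ordered sum pairs; collecting distinct values, A + A = {-36, -30, -24, -19, -13, -2, 6, 12, 23, 48}, so |A + A| = 10. Thus K = 10/4 = 5/2. For comparison, the minimum possible |A + A| over all 4-element sets is 2·4 − 1 = 7 (so min K = 7/4), attained only by arithmetic progressions.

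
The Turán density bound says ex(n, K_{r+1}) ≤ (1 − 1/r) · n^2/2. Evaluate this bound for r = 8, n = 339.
Turán density bound = (7/8) · 339^2/2 = 804447/16 ≈ 50277.9375

Turán's theorem: ex(n, K_{r+1}) is achieved by the complete r-partite Turán graph T(n, r) with parts as balanced as possible, and is at most (1 − 1/r) · n^2/2. For r = 8, n = 339: the density bound is (7/8) · 114921/2 = 804447/16 ≈ 50277.9375. The integer-valued extremum is e(T(339, 8)) = 50277, which is strictly less than the density bound 804447/16 since 8 ∤ 339 (the parts of T(339, 8) cannot all be equal).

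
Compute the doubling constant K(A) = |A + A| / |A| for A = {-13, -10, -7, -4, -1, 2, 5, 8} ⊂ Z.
K = |A + A| / |A| = 15/8

Enumerate A + A = {a + b : a, b ∈ A}. With |A| = 8, there are |A|^2 = 64 ordered sum pairs; collecting distinct values, A + A = {-26, -23, -20, -17, -14, -11, -8, -5, -2, 1, 4, 7, 10, 13, 16}, so |A + A| = 15. Thus K = 15/8. Here |A + A| = 2|A| − 1 = 15, the minimum possible — so K = 15/8 is minimal, which holds iff A is an arithmetic progression.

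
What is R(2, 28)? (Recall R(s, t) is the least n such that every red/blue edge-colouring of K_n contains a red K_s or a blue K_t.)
R(2, 28) = 28

R(2, k) = k for all k ≥ 2: in a 2-colouring of K_k, either some edge is red (a red K_2) or all edges are blue (a blue K_k). And K_{27} coloured all-blue has no blue K_28, so R(2, 28) > 27. Hence R(2, 28) = 28.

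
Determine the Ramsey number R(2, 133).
R(2, 133) = 133

R(2, k) = k for all k ≥ 2: in a 2-colouring of K_k, either some edge is red (a red K_2) or all edges are blue (a blue K_k). And K_{132} coloured all-blue has no blue K_133, so R(2, 133) > 132. Hence R(2, 133) = 133.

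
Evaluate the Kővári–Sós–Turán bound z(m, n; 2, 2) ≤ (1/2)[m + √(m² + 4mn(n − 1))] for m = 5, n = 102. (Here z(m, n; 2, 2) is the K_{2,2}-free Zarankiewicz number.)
z(5, 102; 2, 2) ≤ (1/2)[5 + √(5² + 4·5·102·101)] = (1/2)[5 + √206065] = 229.4719

Kővári–Sós–Turán: let r_1, ..., r_5 be the row sums and z = Σ r_i the total number of 1s. Each pair of columns can share at most one row with both entries 1 (else a 2×2 all-ones block appears), so Σ_i C(r_i, 2) ≤ C(102, 2) = 5151. By convexity Σ_i C(r_i, 2) ≥ 5·C(z/5, 2) = z(z − 5)/(2·5), giving z² − 5z − 5·102·101 ≤ 0 and hence z ≤ (1/2)[5 + √(25 + 4·51510)] = (1/2)[5 + √206065] ≈ (1/2)(5 + 453.9438) = 229.4719.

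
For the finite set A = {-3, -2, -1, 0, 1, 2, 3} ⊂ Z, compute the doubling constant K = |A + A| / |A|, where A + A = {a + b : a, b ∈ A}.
K = |A + A| / |A| = 13/7

Enumerate A + A = {a + b : a, b ∈ A}. With |A| = 7, there are |A|^2 = 49 ordered sum pairs; collecting distinct values, A + A = {-6, -5, -4, -3, -2, -1, 0, 1, 2, 3, 4, 5, 6}, so |A + A| = 13. Thus K = 13/7. Here |A + A| = 2|A| − 1 = 13, the minimum possible — so K = 13/7 is minimal, which holds iff A is an arithmetic progression.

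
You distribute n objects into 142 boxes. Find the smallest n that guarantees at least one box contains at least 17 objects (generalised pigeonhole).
n = (17 − 1)·142 + 1 = 2273

By the generalised pigeonhole principle, to guarantee some box contains ≥ r objects we need more than (r − 1) · k objects total. Threshold: n = (r − 1) · k + 1. With r = 17 and k = 142: n = 16 · 142 + 1 = 2272 + 1 = 2273. For n = 2272 = 16 · 142, we can put exactly 16 objects in every box, avoiding 17 in any single one — so 2273 is tight.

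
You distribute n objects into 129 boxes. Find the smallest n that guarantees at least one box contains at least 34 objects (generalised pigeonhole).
n = (34 − 1)·129 + 1 = 4258

By the generalised pigeonhole principle, to guarantee some box contains ≥ r objects we need more than (r − 1) · k objects total. Threshold: n = (r − 1) · k + 1. With r = 34 and k = 129: n = 33 · 129 + 1 = 4257 + 1 = 4258. For n = 4257 = 33 · 129, we can put exactly 33 objects in every box, avoiding 34 in any single one — so 4258 is tight.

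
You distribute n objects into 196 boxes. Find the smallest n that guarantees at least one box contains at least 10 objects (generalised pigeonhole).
n = (10 − 1)·196 + 1 = 1765

By the generalised pigeonhole principle, to guarantee some box contains ≥ r objects we need more than (r − 1) · k objects total. Threshold: n = (r − 1) · k + 1. With r = 10 and k = 196: n = 9 · 196 + 1 = 1764 + 1 = 1765. For n = 1764 = 9 · 196, we can put exactly 9 objects in every box, avoiding 10 in any single one — so 1765 is tight.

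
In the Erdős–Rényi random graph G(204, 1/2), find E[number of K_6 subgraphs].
E[# K_6] = C(204, 6) · (1/2)^C(6, 2) = 92944609660 / 2^15 = 23236152415/8192 ≈ 2836444.386597

For each 6-subset S of vertices (there are C(204, 6) = 92944609660 such S), let X_S = 1 if S induces a K_6 (all C(6, 2) = 15 edges present). Then P(X_S = 1) = (1/2)^15 = 1/32768. By linearity of expectation, E[# K_6] = C(204, 6) · (1/2)^15 = 92944609660 / 32768 = 23236152415/8192 ≈ 2836444.386597.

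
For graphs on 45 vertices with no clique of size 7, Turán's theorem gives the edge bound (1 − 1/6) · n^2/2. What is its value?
Turán density bound = (5/6) · 45^2/2 = 3375/4 ≈ 843.75

Turán's theorem: ex(n, K_{r+1}) is achieved by the complete r-partite Turán graph T(n, r) with parts as balanced as possible, and is at most (1 − 1/r) · n^2/2. For r = 6, n = 45: the density bound is (5/6) · 2025/2 = 3375/4 ≈ 843.75. The integer-valued extremum is e(T(45, 6)) = 843, which is strictly less than the density bound 3375/4 since 6 ∤ 45 (the parts of T(45, 6) cannot all be equal).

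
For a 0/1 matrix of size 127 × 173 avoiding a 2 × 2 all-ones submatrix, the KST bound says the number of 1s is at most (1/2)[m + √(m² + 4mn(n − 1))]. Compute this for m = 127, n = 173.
z(127, 173; 2, 2) ≤ (1/2)[127 + √(127² + 4·127·173·172)] = (1/2)[127 + √15132177] = 2008.5049

Kővári–Sós–Turán: let r_1, ..., r_127 be the row sums and z = Σ r_i the total number of 1s. Each pair of columns can share at most one row with both entries 1 (else a 2×2 all-ones block appears), so Σ_i C(r_i, 2) ≤ C(173, 2) = 14878. By convexity Σ_i C(r_i, 2) ≥ 127·C(z/127, 2) = z(z − 127)/(2·127), giving z² − 127z − 127·173·172 ≤ 0 and hence z ≤ (1/2)[127 + √(16129 + 4·3779012)] = (1/2)[127 + √15132177] ≈ (1/2)(127 + 3890.0099) = 2008.5049.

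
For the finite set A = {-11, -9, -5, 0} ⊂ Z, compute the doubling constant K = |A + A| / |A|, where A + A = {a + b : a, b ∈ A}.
K = |A + A| / |A| = 10/4 = 5/2

Enumerate A + A = {a + b : a, b ∈ A}. With |A| = 4, there are |A|^2 = 16 ordered sum pairs; collecting distinct values, A + A = {-22, -20, -18, -16, -14, -11, -10, -9, -5, 0}, so |A + A| = 10. Thus K = 10/4 = 5/2. For comparison, the minimum possible |A + A| over all 4-element sets is 2·4 − 1 = 7 (so min K = 7/4), attained only by arithmetic progressions.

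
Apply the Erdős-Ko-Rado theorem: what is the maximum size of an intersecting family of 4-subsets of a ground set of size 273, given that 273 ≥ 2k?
max |F| = C(272, 3) = 3317040

The Erdős-Ko-Rado theorem states: for n ≥ 2k, an intersecting family of k-subsets of an n-element set has size at most C(n − 1, k − 1), with equality for 'star' families {A ⊆ [n] : |A| = k, i ∈ A} (fix an element i). For n = 273, k = 4: C(272, 3) = 3317040.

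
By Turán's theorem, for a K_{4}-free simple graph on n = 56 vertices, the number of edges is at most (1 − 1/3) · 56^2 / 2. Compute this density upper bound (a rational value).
Turán density bound = (2/3) · 56^2/2 = 3136/3 ≈ 1045.3333

Turán's theorem: ex(n, K_{r+1}) is achieved by the complete r-partite Turán graph T(n, r) with parts as balanced as possible, and is at most (1 − 1/r) · n^2/2. For r = 3, n = 56: the density bound is (2/3) · 3136/2 = 3136/3 ≈ 1045.3333. The integer-valued extremum is e(T(56, 3)) = 1045, which is strictly less than the density bound 3136/3 since 3 ∤ 56 (the parts of T(56, 3) cannot all be equal).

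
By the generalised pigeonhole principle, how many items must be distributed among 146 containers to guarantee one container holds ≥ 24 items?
n = (24 − 1)·146 + 1 = 3359

By the generalised pigeonhole principle, to guarantee some box contains ≥ r objects we need more than (r − 1) · k objects total. Threshold: n = (r − 1) · k + 1. With r = 24 and k = 146: n = 23 · 146 + 1 = 3358 + 1 = 3359. For n = 3358 = 23 · 146, we can put exactly 23 objects in every box, avoiding 24 in any single one — so 3359 is tight.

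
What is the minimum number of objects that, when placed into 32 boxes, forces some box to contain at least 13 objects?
n = (13 − 1)·32 + 1 = 385

By the generalised pigeonhole principle, to guarantee some box contains ≥ r objects we need more than (r − 1) · k objects total. Threshold: n = (r − 1) · k + 1. With r = 13 and k = 32: n = 12 · 32 + 1 = 384 + 1 = 385. For n = 384 = 12 · 32, we can put exactly 12 objects in every box, avoiding 13 in any single one — so 385 is tight.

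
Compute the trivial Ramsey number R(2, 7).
R(2, 7) = 7

R(2, k) = k for all k ≥ 2: in a 2-colouring of K_k, either some edge is red (a red K_2) or all edges are blue (a blue K_k). And K_{6} coloured all-blue has no blue K_7, so R(2, 7) > 6. Hence R(2, 7) = 7.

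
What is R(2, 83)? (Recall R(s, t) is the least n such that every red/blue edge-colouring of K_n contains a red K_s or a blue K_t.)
R(2, 83) = 83

R(2, k) = k for all k ≥ 2: in a 2-colouring of K_k, either some edge is red (a red K_2) or all edges are blue (a blue K_k). And K_{82} coloured all-blue has no blue K_83, so R(2, 83) > 82. Hence R(2, 83) = 83.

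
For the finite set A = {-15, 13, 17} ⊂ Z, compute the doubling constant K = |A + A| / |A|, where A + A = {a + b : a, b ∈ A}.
K = |A + A| / |A| = 6/3 = 2

Enumerate A + A = {a + b : a, b ∈ A}. With |A| = 3, there are |A|^2 = 9 ordered sum pairs; collecting distinct values, A + A = {-30, -2, 2, 26, 30, 34}, so |A + A| = 6. Thus K = 6/3 = 2. For comparison, the minimum possible |A + A| over all 3-element sets is 2·3 − 1 = 5 (so min K = 5/3), attained only by arithmetic progressions.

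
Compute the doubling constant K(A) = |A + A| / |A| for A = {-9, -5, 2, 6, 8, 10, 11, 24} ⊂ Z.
K = |A + A| / |A| = 31/8

Enumerate A + A = {a + b : a, b ∈ A}. With |A| = 8, there are |A|^2 = 64 ordered sum pairs; collecting distinct values, A + A = {-18, -14, -10, -7, -3, -1, 1, 2, 3, 4, 5, 6, 8, 10, 12, 13, 14, 15, 16, 17, 18, 19, 20, 21, 22, 26, 30, 32, 34, 35, 48}, so |A + A| = 31. Thus K = 31/8. For comparison, the minimum possible |A + A| over all 8-element sets is 2·8 − 1 = 15 (so min K = 15/8), attained only by arithmetic progressions.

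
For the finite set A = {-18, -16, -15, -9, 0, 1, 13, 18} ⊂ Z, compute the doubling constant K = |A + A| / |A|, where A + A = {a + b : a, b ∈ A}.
K = |A + A| / |A| = 32/8 = 4

Enumerate A + A = {a + b : a, b ∈ A}. With |A| = 8, there are |A|^2 = 64 ordered sum pairs; collecting distinct values, A + A = {-36, -34, -33, -32, -31, -30, -27, -25, -24, -18, -17, -16, -15, -14, -9, -8, -5, -3, -2, 0, 1, 2, 3, 4, 9, 13, 14, 18, 19, 26, 31, 36}, so |A + A| = 32. Thus K = 32/8 = 4. For comparison, the minimum possible |A + A| over all 8-element sets is 2·8 − 1 = 15 (so min K = 15/8), attained only by arithmetic progressions.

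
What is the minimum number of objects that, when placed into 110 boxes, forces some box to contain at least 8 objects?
n = (8 − 1)·110 + 1 = 771

By the generalised pigeonhole principle, to guarantee some box contains ≥ r objects we need more than (r − 1) · k objects total. Threshold: n = (r − 1) · k + 1. With r = 8 and k = 110: n = 7 · 110 + 1 = 770 + 1 = 771. For n = 770 = 7 · 110, we can put exactly 7 objects in every box, avoiding 8 in any single one — so 771 is tight.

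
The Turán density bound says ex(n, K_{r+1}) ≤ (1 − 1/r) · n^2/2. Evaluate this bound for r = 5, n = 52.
Turán density bound = (4/5) · 52^2/2 = 5408/5 ≈ 1081.6

Turán's theorem: ex(n, K_{r+1}) is achieved by the complete r-partite Turán graph T(n, r) with parts as balanced as possible, and is at most (1 − 1/r) · n^2/2. For r = 5, n = 52: the density bound is (4/5) · 2704/2 = 5408/5 ≈ 1081.6. The integer-valued extremum is e(T(52, 5)) = 1081, which is strictly less than the density bound 5408/5 since 5 ∤ 52 (the parts of T(52, 5) cannot all be equal).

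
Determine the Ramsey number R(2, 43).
R(2, 43) = 43

R(2, k) = k for all k ≥ 2: in a 2-colouring of K_k, either some edge is red (a red K_2) or all edges are blue (a blue K_k). And K_{42} coloured all-blue has no blue K_43, so R(2, 43) > 42. Hence R(2, 43) = 43.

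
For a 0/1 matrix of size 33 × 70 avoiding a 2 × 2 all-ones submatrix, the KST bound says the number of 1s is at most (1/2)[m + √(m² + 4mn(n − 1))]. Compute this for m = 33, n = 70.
z(33, 70; 2, 2) ≤ (1/2)[33 + √(33² + 4·33·70·69)] = (1/2)[33 + √638649] = 416.0776

Kővári–Sós–Turán: let r_1, ..., r_33 be the row sums and z = Σ r_i the total number of 1s. Each pair of columns can share at most one row with both entries 1 (else a 2×2 all-ones block appears), so Σ_i C(r_i, 2) ≤ C(70, 2) = 2415. By convexity Σ_i C(r_i, 2) ≥ 33·C(z/33, 2) = z(z − 33)/(2·33), giving z² − 33z − 33·70·69 ≤ 0 and hence z ≤ (1/2)[33 + √(1089 + 4·159390)] = (1/2)[33 + √638649] ≈ (1/2)(33 + 799.1552) = 416.0776.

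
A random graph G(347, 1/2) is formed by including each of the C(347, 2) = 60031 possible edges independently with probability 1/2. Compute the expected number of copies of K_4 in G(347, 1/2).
E[# K_4] = C(347, 4) · (1/2)^C(4, 2) = 593706590 / 2^6 = 296853295/32 = 9276665.46875

For each 4-subset S of vertices (there are C(347, 4) = 593706590 such S), let X_S = 1 if S induces a K_4 (all C(4, 2) = 6 edges present). Then P(X_S = 1) = (1/2)^6 = 1/64. By linearity of expectation, E[# K_4] = C(347, 4) · (1/2)^6 = 593706590 / 64 = 296853295/32 = 9276665.46875.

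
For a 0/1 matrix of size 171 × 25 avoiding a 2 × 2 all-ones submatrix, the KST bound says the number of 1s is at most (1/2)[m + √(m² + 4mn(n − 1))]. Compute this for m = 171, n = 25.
z(171, 25; 2, 2) ≤ (1/2)[171 + √(171² + 4·171·25·24)] = (1/2)[171 + √439641] = 417.0271

Kővári–Sós–Turán: let r_1, ..., r_171 be the row sums and z = Σ r_i the total number of 1s. Each pair of columns can share at most one row with both entries 1 (else a 2×2 all-ones block appears), so Σ_i C(r_i, 2) ≤ C(25, 2) = 300. By convexity Σ_i C(r_i, 2) ≥ 171·C(z/171, 2) = z(z − 171)/(2·171), giving z² − 171z − 171·25·24 ≤ 0 and hence z ≤ (1/2)[171 + √(29241 + 4·102600)] = (1/2)[171 + √439641] ≈ (1/2)(171 + 663.0543) = 417.0271.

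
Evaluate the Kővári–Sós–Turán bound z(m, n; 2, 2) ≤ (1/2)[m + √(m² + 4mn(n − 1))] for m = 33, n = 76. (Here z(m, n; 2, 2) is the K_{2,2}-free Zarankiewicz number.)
z(33, 76; 2, 2) ≤ (1/2)[33 + √(33² + 4·33·76·75)] = (1/2)[33 + √753489] = 450.5187

Kővári–Sós–Turán: let r_1, ..., r_33 be the row sums and z = Σ r_i the total number of 1s. Each pair of columns can share at most one row with both entries 1 (else a 2×2 all-ones block appears), so Σ_i C(r_i, 2) ≤ C(76, 2) = 2850. By convexity Σ_i C(r_i, 2) ≥ 33·C(z/33, 2) = z(z − 33)/(2·33), giving z² − 33z − 33·76·75 ≤ 0 and hence z ≤ (1/2)[33 + √(1089 + 4·188100)] = (1/2)[33 + √753489] ≈ (1/2)(33 + 868.0374) = 450.5187.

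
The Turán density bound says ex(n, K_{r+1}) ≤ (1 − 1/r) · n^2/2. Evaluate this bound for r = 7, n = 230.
Turán density bound = (6/7) · 230^2/2 = 158700/7 ≈ 22671.4286

Turán's theorem: ex(n, K_{r+1}) is achieved by the complete r-partite Turán graph T(n, r) with parts as balanced as possible, and is at most (1 − 1/r) · n^2/2. For r = 7, n = 230: the density bound is (6/7) · 52900/2 = 158700/7 ≈ 22671.4286. The integer-valued extremum is e(T(230, 7)) = 22671, which is strictly less than the density bound 158700/7 since 7 ∤ 230 (the parts of T(230, 7) cannot all be equal).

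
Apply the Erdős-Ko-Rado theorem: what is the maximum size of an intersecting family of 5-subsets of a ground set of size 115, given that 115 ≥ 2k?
max |F| = C(114, 4) = 6672876

Erdős-Ko-Rado (1961): when n ≥ 2k, max |F| = C(n−1, k−1). The bound is attained by the star {A : i ∈ A} for any fixed i ∈ [n]. Here C(115−1, 5−1) = C(114, 4) = 6672876.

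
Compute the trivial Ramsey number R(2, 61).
R(2, 61) = 61

R(2, k) = k for all k ≥ 2: in a 2-colouring of K_k, either some edge is red (a red K_2) or all edges are blue (a blue K_k). And K_{60} coloured all-blue has no blue K_61, so R(2, 61) > 60. Hence R(2, 61) = 61.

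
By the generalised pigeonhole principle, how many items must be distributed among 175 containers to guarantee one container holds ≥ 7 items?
n = (7 − 1)·175 + 1 = 1051

By the generalised pigeonhole principle, to guarantee some box contains ≥ r objects we need more than (r − 1) · k objects total. Threshold: n = (r − 1) · k + 1. With r = 7 and k = 175: n = 6 · 175 + 1 = 1050 + 1 = 1051. For n = 1050 = 6 · 175, we can put exactly 6 objects in every box, avoiding 7 in any single one — so 1051 is tight.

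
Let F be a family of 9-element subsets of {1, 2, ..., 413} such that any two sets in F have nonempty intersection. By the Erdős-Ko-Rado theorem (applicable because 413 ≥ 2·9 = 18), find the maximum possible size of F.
max |F| = C(412, 8) = 19229204065337145

The Erdős-Ko-Rado theorem states: for n ≥ 2k, an intersecting family of k-subsets of an n-element set has size at most C(n − 1, k − 1), with equality for 'star' families {A ⊆ [n] : |A| = k, i ∈ A} (fix an element i). For n = 413, k = 9: C(412, 8) = 19229204065337145.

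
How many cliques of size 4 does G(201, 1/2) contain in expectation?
E[# K_4] = C(201, 4) · (1/2)^C(4, 2) = 65998350 / 2^6 = 32999175/32 = 1031224.21875

For each 4-subset S of vertices (there are C(201, 4) = 65998350 such S), let X_S = 1 if S induces a K_4 (all C(4, 2) = 6 edges present). Then P(X_S = 1) = (1/2)^6 = 1/64. By linearity of expectation, E[# K_4] = C(201, 4) · (1/2)^6 = 65998350 / 64 = 32999175/32 = 1031224.21875.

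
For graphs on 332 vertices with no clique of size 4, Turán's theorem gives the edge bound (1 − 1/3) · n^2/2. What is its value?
Turán density bound = (2/3) · 332^2/2 = 110224/3 ≈ 36741.3333

Turán's theorem: ex(n, K_{r+1}) is achieved by the complete r-partite Turán graph T(n, r) with parts as balanced as possible, and is at most (1 − 1/r) · n^2/2. For r = 3, n = 332: the density bound is (2/3) · 110224/2 = 110224/3 ≈ 36741.3333. The integer-valued extremum is e(T(332, 3)) = 36741, which is strictly less than the density bound 110224/3 since 3 ∤ 332 (the parts of T(332, 3) cannot all be equal).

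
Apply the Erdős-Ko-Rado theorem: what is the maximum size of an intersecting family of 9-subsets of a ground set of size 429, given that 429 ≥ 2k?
max |F| = C(428, 8) = 26148719147728035

Erdős-Ko-Rado (1961): when n ≥ 2k, max |F| = C(n−1, k−1). The bound is attained by the star {A : i ∈ A} for any fixed i ∈ [n]. Here C(429−1, 9−1) = C(428, 8) = 26148719147728035.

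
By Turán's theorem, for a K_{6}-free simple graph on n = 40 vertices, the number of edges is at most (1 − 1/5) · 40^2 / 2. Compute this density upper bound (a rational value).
Turán density bound = (4/5) · 40^2/2 = 640

Turán's theorem: ex(n, K_{r+1}) is achieved by the complete r-partite Turán graph T(n, r) with parts as balanced as possible, and is at most (1 − 1/r) · n^2/2. For r = 5, n = 40: the density bound is (4/5) · 1600/2 = 640. Since 5 ∣ 40, the Turán graph T(40, 5) has parts of equal size 8, and its edge count e(T(40, 5)) = 640 attains the density bound exactly.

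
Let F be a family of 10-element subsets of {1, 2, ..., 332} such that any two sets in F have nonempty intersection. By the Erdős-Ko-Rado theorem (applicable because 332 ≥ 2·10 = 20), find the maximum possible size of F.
max |F| = C(331, 9) = 117772769718006975

The Erdős-Ko-Rado theorem states: for n ≥ 2k, an intersecting family of k-subsets of an n-element set has size at most C(n − 1, k − 1), with equality for 'star' families {A ⊆ [n] : |A| = k, i ∈ A} (fix an element i). For n = 332, k = 10: C(331, 9) = 117772769718006975.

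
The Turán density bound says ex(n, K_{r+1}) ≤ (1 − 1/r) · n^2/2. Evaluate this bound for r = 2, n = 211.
Turán density bound = (1/2) · 211^2/2 = 44521/4 ≈ 11130.25

Turán's theorem: ex(n, K_{r+1}) is achieved by the complete r-partite Turán graph T(n, r) with parts as balanced as possible, and is at most (1 − 1/r) · n^2/2. For r = 2, n = 211: the density bound is (1/2) · 44521/2 = 44521/4 ≈ 11130.25. The integer-valued extremum is e(T(211, 2)) = 11130, which is strictly less than the density bound 44521/4 since 2 ∤ 211 (the parts of T(211, 2) cannot all be equal).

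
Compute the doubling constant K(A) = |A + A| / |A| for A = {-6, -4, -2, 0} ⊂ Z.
K = |A + A| / |A| = 7/4

Enumerate A + A = {a + b : a, b ∈ A}. With |A| = 4, there are |A|^2 = 16 ordered sum pairs; collecting distinct values, A + A = {-12, -10, -8, -6, -4, -2, 0}, so |A + A| = 7. Thus K = 7/4. Here |A + A| = 2|A| − 1 = 7, the minimum possible — so K = 7/4 is minimal, which holds iff A is an arithmetic progression.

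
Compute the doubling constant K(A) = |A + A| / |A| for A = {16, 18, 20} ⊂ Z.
K = |A + A| / |A| = 5/3

Enumerate A + A = {a + b : a, b ∈ A}. With |A| = 3, there are |A|^2 = 9 ordered sum pairs; collecting distinct values, A + A = {32, 34, 36, 38, 40}, so |A + A| = 5. Thus K = 5/3. Here |A + A| = 2|A| − 1 = 5, the minimum possible — so K = 5/3 is minimal, which holds iff A is an arithmetic progression.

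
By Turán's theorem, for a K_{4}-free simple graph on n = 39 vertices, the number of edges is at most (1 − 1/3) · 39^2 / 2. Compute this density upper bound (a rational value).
Turán density bound = (2/3) · 39^2/2 = 507

Turán's theorem: ex(n, K_{r+1}) is achieved by the complete r-partite Turán graph T(n, r) with parts as balanced as possible, and is at most (1 − 1/r) · n^2/2. For r = 3, n = 39: the density bound is (2/3) · 1521/2 = 507. Since 3 ∣ 39, the Turán graph T(39, 3) has parts of equal size 13, and its edge count e(T(39, 3)) = 507 attains the density bound exactly.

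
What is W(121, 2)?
W(121, 2) = 121 + 1 = 122

A 2-term AP is any pair of integers, so a monochromatic 2-AP exists iff some colour is used at least twice. With 121 colours, the colouring i ↦ i on {1, ..., 121} uses each colour once, avoiding any monochromatic pair, so W(121, 2) > 121. For {1, ..., 122}, pigeonhole forces two integers of the same colour, which form a monochromatic 2-AP. Hence W(121, 2) = 122.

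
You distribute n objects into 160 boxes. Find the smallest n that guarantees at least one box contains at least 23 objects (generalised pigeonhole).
n = (23 − 1)·160 + 1 = 3521

By the generalised pigeonhole principle, to guarantee some box contains ≥ r objects we need more than (r − 1) · k objects total. Threshold: n = (r − 1) · k + 1. With r = 23 and k = 160: n = 22 · 160 + 1 = 3520 + 1 = 3521. For n = 3520 = 22 · 160, we can put exactly 22 objects in every box, avoiding 23 in any single one — so 3521 is tight.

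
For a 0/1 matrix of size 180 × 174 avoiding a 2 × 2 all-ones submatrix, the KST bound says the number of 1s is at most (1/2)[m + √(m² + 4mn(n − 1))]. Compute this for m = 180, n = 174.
z(180, 174; 2, 2) ≤ (1/2)[180 + √(180² + 4·180·174·173)] = (1/2)[180 + √21705840] = 2419.4763

Kővári–Sós–Turán: let r_1, ..., r_180 be the row sums and z = Σ r_i the total number of 1s. Each pair of columns can share at most one row with both entries 1 (else a 2×2 all-ones block appears), so Σ_i C(r_i, 2) ≤ C(174, 2) = 15051. By convexity Σ_i C(r_i, 2) ≥ 180·C(z/180, 2) = z(z − 180)/(2·180), giving z² − 180z − 180·174·173 ≤ 0 and hence z ≤ (1/2)[180 + √(32400 + 4·5418360)] = (1/2)[180 + √21705840] ≈ (1/2)(180 + 4658.9527) = 2419.4763.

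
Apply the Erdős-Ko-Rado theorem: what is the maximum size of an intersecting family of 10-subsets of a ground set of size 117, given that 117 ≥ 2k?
max |F| = C(116, 9) = 7623598774440

Erdős-Ko-Rado (1961): when n ≥ 2k, max |F| = C(n−1, k−1). The bound is attained by the star {A : i ∈ A} for any fixed i ∈ [n]. Here C(117−1, 10−1) = C(116, 9) = 7623598774440.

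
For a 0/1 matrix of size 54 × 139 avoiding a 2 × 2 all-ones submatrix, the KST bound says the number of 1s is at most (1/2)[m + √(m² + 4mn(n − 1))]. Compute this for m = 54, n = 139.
z(54, 139; 2, 2) ≤ (1/2)[54 + √(54² + 4·54·139·138)] = (1/2)[54 + √4146228] = 1045.1144

Kővári–Sós–Turán: let r_1, ..., r_54 be the row sums and z = Σ r_i the total number of 1s. Each pair of columns can share at most one row with both entries 1 (else a 2×2 all-ones block appears), so Σ_i C(r_i, 2) ≤ C(139, 2) = 9591. By convexity Σ_i C(r_i, 2) ≥ 54·C(z/54, 2) = z(z − 54)/(2·54), giving z² − 54z − 54·139·138 ≤ 0 and hence z ≤ (1/2)[54 + √(2916 + 4·1035828)] = (1/2)[54 + √4146228] ≈ (1/2)(54 + 2036.2289) = 1045.1144.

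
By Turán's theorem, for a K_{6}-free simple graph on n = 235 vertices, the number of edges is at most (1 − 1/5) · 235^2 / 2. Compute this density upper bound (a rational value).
Turán density bound = (4/5) · 235^2/2 = 22090

Turán's theorem: ex(n, K_{r+1}) is achieved by the complete r-partite Turán graph T(n, r) with parts as balanced as possible, and is at most (1 − 1/r) · n^2/2. For r = 5, n = 235: the density bound is (4/5) · 55225/2 = 22090. Since 5 ∣ 235, the Turán graph T(235, 5) has parts of equal size 47, and its edge count e(T(235, 5)) = 22090 attains the density bound exactly.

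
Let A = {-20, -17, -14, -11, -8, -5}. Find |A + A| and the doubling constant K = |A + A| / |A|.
K = |A + A| / |A| = 11/6

Enumerate A + A = {a + b : a, b ∈ A}. With |A| = 6, there are |A|^2 = 36 ordered sum pairs; collecting distinct values, A + A = {-40, -37, -34, -31, -28, -25, -22, -19, -16, -13, -10}, so |A + A| = 11. Thus K = 11/6. Here |A + A| = 2|A| − 1 = 11, the minimum possible — so K = 11/6 is minimal, which holds iff A is an arithmetic progression.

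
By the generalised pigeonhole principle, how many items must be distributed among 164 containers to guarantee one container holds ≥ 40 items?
n = (40 − 1)·164 + 1 = 6397

By the generalised pigeonhole principle, to guarantee some box contains ≥ r objects we need more than (r − 1) · k objects total. Threshold: n = (r − 1) · k + 1. With r = 40 and k = 164: n = 39 · 164 + 1 = 6396 + 1 = 6397. For n = 6396 = 39 · 164, we can put exactly 39 objects in every box, avoiding 40 in any single one — so 6397 is tight.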